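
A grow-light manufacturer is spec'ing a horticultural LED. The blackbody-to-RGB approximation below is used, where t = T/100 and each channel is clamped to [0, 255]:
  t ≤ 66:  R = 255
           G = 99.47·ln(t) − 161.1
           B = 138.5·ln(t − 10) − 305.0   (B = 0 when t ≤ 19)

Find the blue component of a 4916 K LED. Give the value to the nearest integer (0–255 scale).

203

t = 4916/100 = 49.16; the t ≤ 66 branch applies.
B = 138.5·ln(49.16 − 10) − 305.0 = 138.5·ln 39.16 − 305.0 = 138.5·3.6677 − 305.0 = 202.970.
Rounded: 203.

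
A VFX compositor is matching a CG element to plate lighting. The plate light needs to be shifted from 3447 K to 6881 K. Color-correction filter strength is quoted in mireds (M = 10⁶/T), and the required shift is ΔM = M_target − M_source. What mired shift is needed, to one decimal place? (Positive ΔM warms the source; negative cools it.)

-144.8 mireds

M_source = 10⁶/3447 = 290.107; M_target = 10⁶/6881 = 145.328.
ΔM = 145.328 − 290.107 = -144.780 → -144.8 mireds, a cooling shift.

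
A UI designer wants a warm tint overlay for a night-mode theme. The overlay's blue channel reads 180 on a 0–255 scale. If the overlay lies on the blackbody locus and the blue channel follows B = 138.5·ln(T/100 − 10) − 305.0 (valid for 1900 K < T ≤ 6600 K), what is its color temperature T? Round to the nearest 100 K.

4300 K

ln(t − 10) = (180 + 305.0) / 138.5 = 3.5018.
t − 10 = e^3.5018 = 33.175, so t = 43.175.
T = 100·t = 4318 K → 4300 K to the nearest 100 K.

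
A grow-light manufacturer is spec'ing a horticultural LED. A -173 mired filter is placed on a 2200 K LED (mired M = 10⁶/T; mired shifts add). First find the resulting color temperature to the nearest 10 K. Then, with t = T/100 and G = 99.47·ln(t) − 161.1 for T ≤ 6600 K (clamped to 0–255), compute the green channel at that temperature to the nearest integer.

194

M_in = 10⁶/2200 = 454.55; M_out = 454.55 + (-173) = 281.55.
T_out = 10⁶/281.55 = 3551.8 K → 3550 K; t = 35.5.
G = 99.47·ln 35.5 − 161.1 = 99.47·3.5695 − 161.1 = 193.961.
Rounded: 194.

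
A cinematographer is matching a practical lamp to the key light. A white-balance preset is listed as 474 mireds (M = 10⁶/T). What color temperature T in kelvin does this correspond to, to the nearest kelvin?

2110 K

T = 10⁶ / 474 = 2109.70 K → 2110 K.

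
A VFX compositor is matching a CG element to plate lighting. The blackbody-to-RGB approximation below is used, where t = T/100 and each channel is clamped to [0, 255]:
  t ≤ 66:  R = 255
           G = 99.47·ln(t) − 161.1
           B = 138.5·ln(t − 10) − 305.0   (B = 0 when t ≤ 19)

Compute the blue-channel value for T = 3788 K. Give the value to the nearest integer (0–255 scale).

t = 3788/100 = 37.88; the t ≤ 66 branch applies.
B = 138.5·ln(37.88 − 10) − 305.0 = 138.5·ln 27.88 − 305.0 = 138.5·3.3279 − 305.0 = 155.915.
Rounded: 156.

156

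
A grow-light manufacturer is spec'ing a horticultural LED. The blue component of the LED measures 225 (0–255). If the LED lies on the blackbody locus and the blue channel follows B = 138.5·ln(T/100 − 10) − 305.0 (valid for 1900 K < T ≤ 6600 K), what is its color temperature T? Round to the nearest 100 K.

ln(t − 10) = (225 + 305.0) / 138.5 = 3.8267.
t − 10 = e^3.8267 = 45.911, so t = 55.911.
T = 100·t = 5591 K → 5600 K to the nearest 100 K.

5600 K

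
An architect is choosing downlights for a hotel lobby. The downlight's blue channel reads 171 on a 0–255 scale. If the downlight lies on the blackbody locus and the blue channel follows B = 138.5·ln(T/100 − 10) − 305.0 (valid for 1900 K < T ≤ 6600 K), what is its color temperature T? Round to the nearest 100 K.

4100 K

ln(t − 10) = (171 + 305.0) / 138.5 = 3.4368.
t − 10 = e^3.4368 = 31.088, so t = 41.088.
T = 100·t = 4109 K → 4100 K to the nearest 100 K.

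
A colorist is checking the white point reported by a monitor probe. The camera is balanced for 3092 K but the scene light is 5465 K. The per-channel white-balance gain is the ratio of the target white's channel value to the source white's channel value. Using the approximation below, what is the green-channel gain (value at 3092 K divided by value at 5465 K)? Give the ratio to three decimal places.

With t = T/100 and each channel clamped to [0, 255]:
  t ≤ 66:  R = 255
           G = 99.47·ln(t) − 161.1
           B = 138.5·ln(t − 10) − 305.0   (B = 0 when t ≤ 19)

At 5465 K (t = 54.65):
  G = 99.47·ln 54.65 − 161.1 = 99.47·4.0009 − 161.1 = 236.874.
At 3092 K (t = 30.92):
  G = 99.47·ln 30.92 − 161.1 = 99.47·3.4314 − 161.1 = 180.222.
Gain = 180.222 / 236.874 = 0.7608 → 0.761.

0.761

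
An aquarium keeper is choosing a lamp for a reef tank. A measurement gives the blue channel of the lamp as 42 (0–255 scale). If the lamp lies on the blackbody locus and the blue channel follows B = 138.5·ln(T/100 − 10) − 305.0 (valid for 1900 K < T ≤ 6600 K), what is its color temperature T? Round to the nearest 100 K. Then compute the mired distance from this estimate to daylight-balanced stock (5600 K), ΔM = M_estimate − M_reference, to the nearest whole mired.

+276 mireds

ln(t − 10) = (42 + 305.0) / 138.5 = 2.5054.
t − 10 = e^2.5054 = 12.249, so t = 22.249.
T = 100·t = 2225 K → 2200 K to the nearest 100 K.
M_estimate = 10⁶/2200 = 454.55; M_reference = 10⁶/5600 = 178.57.
ΔM = 454.55 − 178.57 = 275.97 → +276 mireds.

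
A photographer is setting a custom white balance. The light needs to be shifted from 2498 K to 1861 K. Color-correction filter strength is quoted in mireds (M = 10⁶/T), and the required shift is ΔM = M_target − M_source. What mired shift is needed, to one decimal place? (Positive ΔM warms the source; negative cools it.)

M_source = 10⁶/2498 = 400.320; M_target = 10⁶/1861 = 537.346.
ΔM = 537.346 − 400.320 = 137.025 → +137.0 mireds, a warming shift.

+137.0 mireds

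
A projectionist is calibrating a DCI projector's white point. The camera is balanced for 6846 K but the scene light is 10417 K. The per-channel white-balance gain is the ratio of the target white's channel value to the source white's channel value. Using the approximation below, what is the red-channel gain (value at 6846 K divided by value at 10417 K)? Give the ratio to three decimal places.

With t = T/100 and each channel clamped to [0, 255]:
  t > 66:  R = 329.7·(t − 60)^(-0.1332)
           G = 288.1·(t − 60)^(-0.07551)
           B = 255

At 10417 K (t = 104.17):
  R = 329.7·(104.17 − 60)^(-0.1332) = 329.7·44.17^(-0.1332) = 329.7·0.60377 = 199.062.
At 6846 K (t = 68.46):
  R = 329.7·(68.46 − 60)^(-0.1332) = 329.7·8.46^(-0.1332) = 329.7·0.75244 = 248.081.
Gain = 248.081 / 199.062 = 1.2463 → 1.246.

1.246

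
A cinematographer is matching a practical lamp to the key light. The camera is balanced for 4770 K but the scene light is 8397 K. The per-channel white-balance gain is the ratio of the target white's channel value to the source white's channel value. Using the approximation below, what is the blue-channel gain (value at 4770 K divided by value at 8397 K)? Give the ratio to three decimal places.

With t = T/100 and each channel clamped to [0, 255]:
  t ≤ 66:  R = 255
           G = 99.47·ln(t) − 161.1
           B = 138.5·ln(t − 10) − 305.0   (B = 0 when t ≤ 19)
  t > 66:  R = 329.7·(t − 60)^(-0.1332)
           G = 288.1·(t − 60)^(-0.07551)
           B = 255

At 8397 K (t = 83.97):
  B = 255 by definition for t > 66.
At 4770 K (t = 47.7):
  B = 138.5·ln(47.7 − 10) − 305.0 = 138.5·ln 37.7 − 305.0 = 138.5·3.6297 − 305.0 = 197.708.
Gain = 197.708 / 255.000 = 0.7753 → 0.775.

0.775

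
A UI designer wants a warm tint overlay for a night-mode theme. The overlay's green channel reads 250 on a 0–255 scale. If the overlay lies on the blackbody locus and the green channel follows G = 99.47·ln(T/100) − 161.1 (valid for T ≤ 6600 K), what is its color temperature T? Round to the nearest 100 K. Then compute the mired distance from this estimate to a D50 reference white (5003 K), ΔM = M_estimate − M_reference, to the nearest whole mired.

ln t = (250 + 161.1) / 99.47 = 4.1329.
t = e^4.1329 = 62.359.
T = 100·t = 6236 K → 6200 K to the nearest 100 K.
M_estimate = 10⁶/6200 = 161.29; M_reference = 10⁶/5003 = 199.88.
ΔM = 161.29 − 199.88 = -38.59 → -39 mireds.

-39 mireds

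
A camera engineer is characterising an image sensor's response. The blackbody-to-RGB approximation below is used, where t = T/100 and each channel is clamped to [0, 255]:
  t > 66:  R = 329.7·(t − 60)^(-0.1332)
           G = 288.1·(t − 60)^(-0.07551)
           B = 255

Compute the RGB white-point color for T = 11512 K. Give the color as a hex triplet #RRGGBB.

#C1D5FF

t = 11512/100 = 115.12; the t > 66 branch applies.
R = 329.7·(115.12 − 60)^(-0.1332) = 329.7·55.12^(-0.1332) = 329.7·0.58622 = 193.275.
G = 288.1·(115.12 − 60)^(-0.07551) = 288.1·55.12^(-0.07551) = 288.1·0.73878 = 212.842.
B = 255 by definition for t > 66.
Rounded: (193, 213, 255).
In hex: #C1D5FF.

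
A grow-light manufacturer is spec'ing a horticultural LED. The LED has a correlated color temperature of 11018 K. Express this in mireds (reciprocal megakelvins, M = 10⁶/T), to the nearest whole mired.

91 mireds

M = 10⁶ / 11018 = 90.761 → 91 mireds.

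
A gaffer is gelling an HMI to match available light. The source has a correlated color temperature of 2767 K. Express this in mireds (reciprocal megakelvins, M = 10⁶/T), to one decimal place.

361.4 mireds

M = 10⁶ / 2767 = 361.402 → 361.4 mireds.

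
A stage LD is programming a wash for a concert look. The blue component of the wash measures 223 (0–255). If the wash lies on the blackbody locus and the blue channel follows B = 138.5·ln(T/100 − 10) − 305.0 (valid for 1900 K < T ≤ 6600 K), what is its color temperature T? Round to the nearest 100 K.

ln(t − 10) = (223 + 305.0) / 138.5 = 3.8123.
t − 10 = e^3.8123 = 45.253, so t = 55.253.
T = 100·t = 5525 K → 5500 K to the nearest 100 K.

5500 K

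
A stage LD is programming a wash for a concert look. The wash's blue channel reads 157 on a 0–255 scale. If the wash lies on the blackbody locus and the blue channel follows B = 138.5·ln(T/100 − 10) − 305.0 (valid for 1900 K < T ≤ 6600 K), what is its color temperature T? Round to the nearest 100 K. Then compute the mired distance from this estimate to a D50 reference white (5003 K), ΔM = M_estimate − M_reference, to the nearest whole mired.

+63 mireds

ln(t − 10) = (157 + 305.0) / 138.5 = 3.3357.
t − 10 = e^3.3357 = 28.099, so t = 38.099.
T = 100·t = 3810 K → 3800 K to the nearest 100 K.
M_estimate = 10⁶/3800 = 263.16; M_reference = 10⁶/5003 = 199.88.
ΔM = 263.16 − 199.88 = 63.28 → +63 mireds.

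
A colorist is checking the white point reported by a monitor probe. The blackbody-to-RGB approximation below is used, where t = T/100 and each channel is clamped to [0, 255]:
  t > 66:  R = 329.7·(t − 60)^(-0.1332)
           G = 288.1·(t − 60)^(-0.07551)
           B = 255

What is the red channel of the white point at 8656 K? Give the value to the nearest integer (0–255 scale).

t = 8656/100 = 86.56; the t > 66 branch applies.
R = 329.7·(86.56 − 60)^(-0.1332) = 329.7·26.56^(-0.1332) = 329.7·0.64609 = 213.016.
Rounded: 213.

213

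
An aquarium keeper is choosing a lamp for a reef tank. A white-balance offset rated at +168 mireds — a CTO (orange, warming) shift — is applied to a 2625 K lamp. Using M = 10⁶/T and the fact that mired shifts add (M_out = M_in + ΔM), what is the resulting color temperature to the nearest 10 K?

1820 K

M_in = 10⁶/2625 = 380.95 mireds.
M_out = 380.95 + (+168) = 548.95 mireds.
T_out = 10⁶/548.95 = 1821.7 K → 1820 K.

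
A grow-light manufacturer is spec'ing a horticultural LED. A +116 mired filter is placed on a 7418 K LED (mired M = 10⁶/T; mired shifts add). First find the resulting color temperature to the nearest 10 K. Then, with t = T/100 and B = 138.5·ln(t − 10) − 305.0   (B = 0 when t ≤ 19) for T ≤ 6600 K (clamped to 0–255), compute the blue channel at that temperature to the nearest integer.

166

M_in = 10⁶/7418 = 134.81; M_out = 134.81 + (+116) = 250.81.
T_out = 10⁶/250.81 = 3987.1 K → 3990 K; t = 39.9.
B = 138.5·ln(39.9 − 10) − 305.0 = 138.5·ln 29.9 − 305.0 = 138.5·3.3979 − 305.0 = 165.603.
Rounded: 166.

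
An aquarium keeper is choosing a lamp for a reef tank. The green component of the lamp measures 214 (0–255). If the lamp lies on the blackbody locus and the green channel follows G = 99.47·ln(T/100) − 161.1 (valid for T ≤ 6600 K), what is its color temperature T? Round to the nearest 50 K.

4350 K

ln t = (214 + 161.1) / 99.47 = 3.7710.
t = e^3.7710 = 43.423.
T = 100·t = 4342 K → 4350 K to the nearest 50 K.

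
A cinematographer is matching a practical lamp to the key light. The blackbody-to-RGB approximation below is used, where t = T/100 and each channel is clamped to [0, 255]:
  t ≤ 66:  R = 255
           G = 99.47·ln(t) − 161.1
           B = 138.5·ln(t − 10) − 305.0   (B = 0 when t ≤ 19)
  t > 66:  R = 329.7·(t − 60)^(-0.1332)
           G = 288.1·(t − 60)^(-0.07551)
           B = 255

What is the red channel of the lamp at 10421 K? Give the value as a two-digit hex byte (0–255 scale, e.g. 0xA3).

t = 10421/100 = 104.21; the t > 66 branch applies.
R = 329.7·(104.21 − 60)^(-0.1332) = 329.7·44.21^(-0.1332) = 329.7·0.60369 = 199.038.
Rounded: 199; in hex, 0xC7.

0xC7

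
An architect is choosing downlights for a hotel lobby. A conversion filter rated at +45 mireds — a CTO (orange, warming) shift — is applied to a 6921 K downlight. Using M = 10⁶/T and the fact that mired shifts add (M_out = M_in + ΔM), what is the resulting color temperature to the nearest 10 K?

5280 K

M_in = 10⁶/6921 = 144.49 mireds.
M_out = 144.49 + (+45) = 189.49 mireds.
T_out = 10⁶/189.49 = 5277.4 K → 5280 K.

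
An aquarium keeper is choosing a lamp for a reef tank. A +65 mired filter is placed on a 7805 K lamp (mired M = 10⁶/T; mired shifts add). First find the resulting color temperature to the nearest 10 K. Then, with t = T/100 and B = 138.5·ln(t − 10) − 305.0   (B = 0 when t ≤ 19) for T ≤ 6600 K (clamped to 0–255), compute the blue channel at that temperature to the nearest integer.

212

M_in = 10⁶/7805 = 128.12; M_out = 128.12 + (+65) = 193.12.
T_out = 10⁶/193.12 = 5178.0 K → 5180 K; t = 51.8.
B = 138.5·ln(51.8 − 10) − 305.0 = 138.5·ln 41.8 − 305.0 = 138.5·3.7329 − 305.0 = 212.006.
Rounded: 212.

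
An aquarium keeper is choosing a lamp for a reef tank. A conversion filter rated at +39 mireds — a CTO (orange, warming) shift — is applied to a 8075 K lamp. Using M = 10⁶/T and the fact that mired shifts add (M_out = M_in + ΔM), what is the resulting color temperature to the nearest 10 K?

6140 K

M_in = 10⁶/8075 = 123.84 mireds.
M_out = 123.84 + (+39) = 162.84 mireds.
T_out = 10⁶/162.84 = 6141.0 K → 6140 K.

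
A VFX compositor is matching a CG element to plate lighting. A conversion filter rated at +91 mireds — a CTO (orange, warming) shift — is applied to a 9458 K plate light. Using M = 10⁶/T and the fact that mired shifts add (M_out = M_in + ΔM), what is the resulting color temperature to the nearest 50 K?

5100 K

M_in = 10⁶/9458 = 105.73 mireds.
M_out = 105.73 + (+91) = 196.73 mireds.
T_out = 10⁶/196.73 = 5083.1 K → 5100 K.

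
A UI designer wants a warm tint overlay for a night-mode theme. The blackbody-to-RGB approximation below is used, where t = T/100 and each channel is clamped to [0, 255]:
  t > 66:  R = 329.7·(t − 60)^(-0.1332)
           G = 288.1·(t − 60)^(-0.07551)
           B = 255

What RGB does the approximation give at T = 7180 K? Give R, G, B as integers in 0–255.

R=237, G=239, B=255

t = 7180/100 = 71.8; the t > 66 branch applies.
R = 329.7·(71.8 − 60)^(-0.1332) = 329.7·11.8^(-0.1332) = 329.7·0.71982 = 237.325.
G = 288.1·(71.8 − 60)^(-0.07551) = 288.1·11.8^(-0.07551) = 288.1·0.82997 = 239.114.
B = 255 by definition for t > 66.
Rounded: (237, 239, 255).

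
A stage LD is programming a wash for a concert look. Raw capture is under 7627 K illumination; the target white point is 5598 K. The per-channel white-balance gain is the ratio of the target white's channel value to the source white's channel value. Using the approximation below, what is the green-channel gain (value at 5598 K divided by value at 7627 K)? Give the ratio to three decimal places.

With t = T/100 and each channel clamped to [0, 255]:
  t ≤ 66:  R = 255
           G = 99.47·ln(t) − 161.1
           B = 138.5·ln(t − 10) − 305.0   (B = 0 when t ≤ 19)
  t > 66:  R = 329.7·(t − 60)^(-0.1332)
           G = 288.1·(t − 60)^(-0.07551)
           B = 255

1.025

At 7627 K (t = 76.27):
  G = 288.1·(76.27 − 60)^(-0.07551) = 288.1·16.27^(-0.07551) = 288.1·0.81008 = 233.384.
At 5598 K (t = 55.98):
  G = 99.47·ln 55.98 − 161.1 = 99.47·4.0250 − 161.1 = 239.266.
Gain = 239.266 / 233.384 = 1.0252 → 1.025.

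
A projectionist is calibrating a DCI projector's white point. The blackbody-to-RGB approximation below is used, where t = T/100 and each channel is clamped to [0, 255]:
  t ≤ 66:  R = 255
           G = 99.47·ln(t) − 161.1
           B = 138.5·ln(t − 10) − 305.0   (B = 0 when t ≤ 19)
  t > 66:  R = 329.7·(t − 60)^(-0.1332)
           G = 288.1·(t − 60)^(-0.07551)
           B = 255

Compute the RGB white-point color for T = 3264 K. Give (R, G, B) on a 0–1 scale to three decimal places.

t = 3264/100 = 32.64; the t ≤ 66 branch applies.
R = 255 by definition for t ≤ 66.
G = 99.47·ln 32.64 − 161.1 = 99.47·3.4855 − 161.1 = 185.607.
B = 138.5·ln(32.64 − 10) − 305.0 = 138.5·ln 22.64 − 305.0 = 138.5·3.1197 − 305.0 = 127.081.
Dividing each by 255: (1.0000, 0.7279, 0.4984) → (1.000, 0.728, 0.498).

(1.000, 0.728, 0.498)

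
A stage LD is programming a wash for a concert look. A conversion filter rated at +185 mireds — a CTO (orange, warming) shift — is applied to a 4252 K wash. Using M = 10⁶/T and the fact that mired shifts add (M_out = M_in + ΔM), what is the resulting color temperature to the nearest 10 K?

2380 K

M_in = 10⁶/4252 = 235.18 mireds.
M_out = 235.18 + (+185) = 420.18 mireds.
T_out = 10⁶/420.18 = 2379.9 K → 2380 K.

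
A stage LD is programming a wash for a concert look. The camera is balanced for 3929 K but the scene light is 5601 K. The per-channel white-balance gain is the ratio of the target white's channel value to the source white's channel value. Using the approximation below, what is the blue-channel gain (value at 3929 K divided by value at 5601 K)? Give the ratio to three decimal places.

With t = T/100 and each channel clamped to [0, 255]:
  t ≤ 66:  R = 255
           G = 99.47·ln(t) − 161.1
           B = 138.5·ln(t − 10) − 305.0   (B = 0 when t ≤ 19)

At 5601 K (t = 56.01):
  B = 138.5·ln(56.01 − 10) − 305.0 = 138.5·ln 46.01 − 305.0 = 138.5·3.8289 − 305.0 = 225.297.
At 3929 K (t = 39.29):
  B = 138.5·ln(39.29 − 10) − 305.0 = 138.5·ln 29.29 − 305.0 = 138.5·3.3772 − 305.0 = 162.749.
Gain = 162.749 / 225.297 = 0.7224 → 0.722.

0.722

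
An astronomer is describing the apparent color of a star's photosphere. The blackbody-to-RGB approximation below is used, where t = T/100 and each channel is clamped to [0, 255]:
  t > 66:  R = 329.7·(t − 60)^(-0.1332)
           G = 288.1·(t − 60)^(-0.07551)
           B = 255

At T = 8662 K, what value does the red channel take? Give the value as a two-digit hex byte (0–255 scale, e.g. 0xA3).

0xD5

t = 8662/100 = 86.62; the t > 66 branch applies.
R = 329.7·(86.62 − 60)^(-0.1332) = 329.7·26.62^(-0.1332) = 329.7·0.64590 = 212.952.
Rounded: 213; in hex, 0xD5.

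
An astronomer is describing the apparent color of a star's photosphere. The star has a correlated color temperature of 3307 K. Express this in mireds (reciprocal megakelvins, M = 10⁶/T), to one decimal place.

M = 10⁶ / 3307 = 302.389 → 302.4 mireds.

302.4 mireds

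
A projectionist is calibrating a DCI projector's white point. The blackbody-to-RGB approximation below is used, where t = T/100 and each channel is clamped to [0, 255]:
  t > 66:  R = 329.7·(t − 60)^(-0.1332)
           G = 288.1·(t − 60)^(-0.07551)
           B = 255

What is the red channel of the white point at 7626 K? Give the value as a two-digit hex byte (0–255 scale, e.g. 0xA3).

0xE3

t = 7626/100 = 76.26; the t > 66 branch applies.
R = 329.7·(76.26 − 60)^(-0.1332) = 329.7·16.26^(-0.1332) = 329.7·0.68973 = 227.404.
Rounded: 227; in hex, 0xE3.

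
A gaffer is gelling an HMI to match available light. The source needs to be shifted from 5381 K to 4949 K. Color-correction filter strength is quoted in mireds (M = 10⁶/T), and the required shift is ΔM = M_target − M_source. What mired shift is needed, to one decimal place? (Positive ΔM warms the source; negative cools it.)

M_source = 10⁶/5381 = 185.839; M_target = 10⁶/4949 = 202.061.
ΔM = 202.061 − 185.839 = 16.222 → +16.2 mireds, a warming shift.

+16.2 mireds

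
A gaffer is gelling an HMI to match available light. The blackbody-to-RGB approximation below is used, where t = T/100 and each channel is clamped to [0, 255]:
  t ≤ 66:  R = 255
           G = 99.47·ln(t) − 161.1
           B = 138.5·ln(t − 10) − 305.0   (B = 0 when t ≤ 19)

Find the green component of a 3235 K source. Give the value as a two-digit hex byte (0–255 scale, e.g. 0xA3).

t = 3235/100 = 32.35; the t ≤ 66 branch applies.
G = 99.47·ln 32.35 − 161.1 = 99.47·3.4766 − 161.1 = 184.719.
Rounded: 185; in hex, 0xB9.

0xB9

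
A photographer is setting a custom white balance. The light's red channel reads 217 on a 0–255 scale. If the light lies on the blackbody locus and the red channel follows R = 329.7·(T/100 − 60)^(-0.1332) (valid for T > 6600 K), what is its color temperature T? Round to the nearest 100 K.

(t − 60)^(-0.1332) = 217/329.7 = 0.65817.
t − 60 = 0.65817^(1/-0.1332) = 0.65817^(-7.508) = 23.110, so t = 83.110.
T = 100·t = 8311 K → 8300 K to the nearest 100 K.

8300 K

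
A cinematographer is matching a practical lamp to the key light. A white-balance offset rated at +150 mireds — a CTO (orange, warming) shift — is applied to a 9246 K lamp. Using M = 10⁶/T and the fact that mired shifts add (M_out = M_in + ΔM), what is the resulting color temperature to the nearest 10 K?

M_in = 10⁶/9246 = 108.15 mireds.
M_out = 108.15 + (+150) = 258.15 mireds.
T_out = 10⁶/258.15 = 3873.6 K → 3870 K.

3870 K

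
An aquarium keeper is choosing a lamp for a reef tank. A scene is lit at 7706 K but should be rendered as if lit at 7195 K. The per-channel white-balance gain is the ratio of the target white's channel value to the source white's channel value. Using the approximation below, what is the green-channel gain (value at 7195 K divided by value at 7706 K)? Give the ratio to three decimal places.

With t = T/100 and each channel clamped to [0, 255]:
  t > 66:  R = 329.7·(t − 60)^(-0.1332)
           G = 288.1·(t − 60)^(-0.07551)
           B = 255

1.027

At 7706 K (t = 77.06):
  G = 288.1·(77.06 − 60)^(-0.07551) = 288.1·17.06^(-0.07551) = 288.1·0.80719 = 232.550.
At 7195 K (t = 71.95):
  G = 288.1·(71.95 − 60)^(-0.07551) = 288.1·11.95^(-0.07551) = 288.1·0.82918 = 238.886.
Gain = 238.886 / 232.550 = 1.0272 → 1.027.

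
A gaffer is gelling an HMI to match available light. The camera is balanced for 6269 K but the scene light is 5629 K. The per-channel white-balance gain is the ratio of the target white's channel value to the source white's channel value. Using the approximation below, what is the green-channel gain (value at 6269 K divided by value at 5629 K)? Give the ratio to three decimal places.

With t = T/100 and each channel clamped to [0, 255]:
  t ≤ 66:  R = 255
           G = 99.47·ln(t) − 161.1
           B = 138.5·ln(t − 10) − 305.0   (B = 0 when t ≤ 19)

1.045

At 5629 K (t = 56.29):
  G = 99.47·ln 56.29 − 161.1 = 99.47·4.0305 − 161.1 = 239.816.
At 6269 K (t = 62.69):
  G = 99.47·ln 62.69 − 161.1 = 99.47·4.1382 − 161.1 = 250.527.
Gain = 250.527 / 239.816 = 1.0447 → 1.045.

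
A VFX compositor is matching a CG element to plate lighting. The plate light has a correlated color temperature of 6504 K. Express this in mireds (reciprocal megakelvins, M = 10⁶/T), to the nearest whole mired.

M = 10⁶ / 6504 = 153.752 → 154 mireds.

154 mireds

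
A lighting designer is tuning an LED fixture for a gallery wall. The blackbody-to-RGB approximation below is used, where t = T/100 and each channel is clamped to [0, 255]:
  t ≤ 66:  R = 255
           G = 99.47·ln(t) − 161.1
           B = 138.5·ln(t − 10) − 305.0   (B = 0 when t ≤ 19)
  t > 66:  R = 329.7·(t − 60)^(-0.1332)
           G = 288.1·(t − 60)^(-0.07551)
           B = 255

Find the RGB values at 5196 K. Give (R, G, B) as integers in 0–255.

(255, 232, 213)

t = 5196/100 = 51.96; the t ≤ 66 branch applies.
R = 255 by definition for t ≤ 66.
G = 99.47·ln 51.96 − 161.1 = 99.47·3.9505 − 161.1 = 231.854.
B = 138.5·ln(51.96 − 10) − 305.0 = 138.5·ln 41.96 − 305.0 = 138.5·3.7367 − 305.0 = 212.535.
Rounded: (255, 232, 213).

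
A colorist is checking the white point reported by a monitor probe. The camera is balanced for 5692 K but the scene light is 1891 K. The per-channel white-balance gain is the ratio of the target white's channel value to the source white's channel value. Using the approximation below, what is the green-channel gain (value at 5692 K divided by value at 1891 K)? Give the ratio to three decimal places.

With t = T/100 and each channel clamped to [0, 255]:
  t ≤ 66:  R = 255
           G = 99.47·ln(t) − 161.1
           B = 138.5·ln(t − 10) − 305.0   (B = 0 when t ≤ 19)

1.835

At 1891 K (t = 18.91):
  G = 99.47·ln 18.91 − 161.1 = 99.47·2.9397 − 161.1 = 131.311.
At 5692 K (t = 56.92):
  G = 99.47·ln 56.92 − 161.1 = 99.47·4.0416 − 161.1 = 240.923.
Gain = 240.923 / 131.311 = 1.8347 → 1.835.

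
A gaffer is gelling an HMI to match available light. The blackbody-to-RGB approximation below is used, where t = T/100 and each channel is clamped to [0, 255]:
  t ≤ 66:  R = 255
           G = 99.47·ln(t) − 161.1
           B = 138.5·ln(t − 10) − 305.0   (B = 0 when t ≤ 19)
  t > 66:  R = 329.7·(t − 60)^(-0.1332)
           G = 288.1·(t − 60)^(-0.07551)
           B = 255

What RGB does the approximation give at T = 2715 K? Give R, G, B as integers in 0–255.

R=255, G=167, B=89

t = 2715/100 = 27.15; the t ≤ 66 branch applies.
R = 255 by definition for t ≤ 66.
G = 99.47·ln 27.15 − 161.1 = 99.47·3.3014 − 161.1 = 167.288.
B = 138.5·ln(27.15 − 10) − 305.0 = 138.5·ln 17.15 − 305.0 = 138.5·2.8420 − 305.0 = 88.617.
Rounded: (255, 167, 89).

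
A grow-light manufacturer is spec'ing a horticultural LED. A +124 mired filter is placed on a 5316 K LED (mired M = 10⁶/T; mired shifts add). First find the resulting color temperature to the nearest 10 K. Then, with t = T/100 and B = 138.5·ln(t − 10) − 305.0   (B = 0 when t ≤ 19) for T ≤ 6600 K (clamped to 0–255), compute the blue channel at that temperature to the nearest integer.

M_in = 10⁶/5316 = 188.11; M_out = 188.11 + (+124) = 312.11.
T_out = 10⁶/312.11 = 3204.0 K → 3200 K; t = 32.
B = 138.5·ln(32 − 10) − 305.0 = 138.5·ln 22 − 305.0 = 138.5·3.0910 − 305.0 = 123.109.
Rounded: 123.

123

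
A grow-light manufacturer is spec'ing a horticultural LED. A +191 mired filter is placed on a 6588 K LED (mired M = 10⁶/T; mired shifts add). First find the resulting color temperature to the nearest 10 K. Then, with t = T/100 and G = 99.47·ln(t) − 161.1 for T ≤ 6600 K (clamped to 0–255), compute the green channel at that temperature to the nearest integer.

175

M_in = 10⁶/6588 = 151.79; M_out = 151.79 + (+191) = 342.79.
T_out = 10⁶/342.79 = 2917.2 K → 2920 K; t = 29.2.
G = 99.47·ln 29.2 − 161.1 = 99.47·3.3742 − 161.1 = 174.529.
Rounded: 175.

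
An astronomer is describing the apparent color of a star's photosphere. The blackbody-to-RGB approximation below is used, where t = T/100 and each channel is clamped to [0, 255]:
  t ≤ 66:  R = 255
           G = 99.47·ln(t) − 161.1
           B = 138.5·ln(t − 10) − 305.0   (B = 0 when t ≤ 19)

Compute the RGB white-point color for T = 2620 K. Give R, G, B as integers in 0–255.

t = 2620/100 = 26.2; the t ≤ 66 branch applies.
R = 255 by definition for t ≤ 66.
G = 99.47·ln 26.2 − 161.1 = 99.47·3.2658 − 161.1 = 163.745.
B = 138.5·ln(26.2 − 10) − 305.0 = 138.5·ln 16.2 − 305.0 = 138.5·2.7850 − 305.0 = 80.724.
Rounded: (255, 164, 81).

R=255, G=164, B=81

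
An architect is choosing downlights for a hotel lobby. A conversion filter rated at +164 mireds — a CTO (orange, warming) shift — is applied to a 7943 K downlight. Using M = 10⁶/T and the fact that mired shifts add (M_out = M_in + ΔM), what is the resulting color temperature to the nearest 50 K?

M_in = 10⁶/7943 = 125.90 mireds.
M_out = 125.90 + (+164) = 289.90 mireds.
T_out = 10⁶/289.90 = 3449.5 K → 3450 K.

3450 K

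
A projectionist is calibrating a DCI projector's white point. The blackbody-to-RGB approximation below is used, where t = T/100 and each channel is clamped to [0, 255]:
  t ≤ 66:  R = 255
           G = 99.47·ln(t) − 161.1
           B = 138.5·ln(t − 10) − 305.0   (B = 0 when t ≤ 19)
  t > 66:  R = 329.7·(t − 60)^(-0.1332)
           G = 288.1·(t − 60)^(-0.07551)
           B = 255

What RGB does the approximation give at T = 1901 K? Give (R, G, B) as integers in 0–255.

t = 1901/100 = 19.01; the t ≤ 66 branch applies.
R = 255 by definition for t ≤ 66.
G = 99.47·ln 19.01 − 161.1 = 99.47·2.9450 − 161.1 = 131.836.
B = 138.5·ln(19.01 − 10) − 305.0 = 138.5·ln 9.01 − 305.0 = 138.5·2.1983 − 305.0 = -0.531 → clamped to 0.
Rounded: (255, 132, 0).

(255, 132, 0)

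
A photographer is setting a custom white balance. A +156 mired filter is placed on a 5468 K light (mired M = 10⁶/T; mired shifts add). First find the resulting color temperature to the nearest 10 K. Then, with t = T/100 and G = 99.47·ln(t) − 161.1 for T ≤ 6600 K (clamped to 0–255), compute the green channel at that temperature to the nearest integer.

M_in = 10⁶/5468 = 182.88; M_out = 182.88 + (+156) = 338.88.
T_out = 10⁶/338.88 = 2950.9 K → 2950 K; t = 29.5.
G = 99.47·ln 29.5 − 161.1 = 99.47·3.3844 − 161.1 = 175.545.
Rounded: 176.

176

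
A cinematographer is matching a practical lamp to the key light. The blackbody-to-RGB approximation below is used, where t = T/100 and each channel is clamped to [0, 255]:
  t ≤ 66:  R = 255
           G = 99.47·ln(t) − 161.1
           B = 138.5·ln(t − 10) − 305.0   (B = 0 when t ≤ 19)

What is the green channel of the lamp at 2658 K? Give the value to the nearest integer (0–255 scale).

t = 2658/100 = 26.58; the t ≤ 66 branch applies.
G = 99.47·ln 26.58 − 161.1 = 99.47·3.2802 − 161.1 = 165.177.
Rounded: 165.

165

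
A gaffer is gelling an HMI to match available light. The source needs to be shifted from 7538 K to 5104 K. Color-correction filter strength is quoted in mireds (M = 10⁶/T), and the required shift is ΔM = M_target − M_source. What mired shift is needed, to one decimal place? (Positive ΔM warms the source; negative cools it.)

M_source = 10⁶/7538 = 132.661; M_target = 10⁶/5104 = 195.925.
ΔM = 195.925 − 132.661 = 63.264 → +63.3 mireds, a warming shift.

+63.3 mireds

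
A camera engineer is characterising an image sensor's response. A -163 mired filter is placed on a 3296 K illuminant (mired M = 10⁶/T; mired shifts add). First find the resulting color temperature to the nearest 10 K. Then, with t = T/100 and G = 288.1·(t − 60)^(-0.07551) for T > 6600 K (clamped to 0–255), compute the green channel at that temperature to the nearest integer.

M_in = 10⁶/3296 = 303.40; M_out = 303.40 + (-163) = 140.40.
T_out = 10⁶/140.40 = 7122.6 K → 7120 K; t = 71.2.
G = 288.1·(71.2 − 60)^(-0.07551) = 288.1·11.2^(-0.07551) = 288.1·0.83325 = 240.058.
Rounded: 240.

240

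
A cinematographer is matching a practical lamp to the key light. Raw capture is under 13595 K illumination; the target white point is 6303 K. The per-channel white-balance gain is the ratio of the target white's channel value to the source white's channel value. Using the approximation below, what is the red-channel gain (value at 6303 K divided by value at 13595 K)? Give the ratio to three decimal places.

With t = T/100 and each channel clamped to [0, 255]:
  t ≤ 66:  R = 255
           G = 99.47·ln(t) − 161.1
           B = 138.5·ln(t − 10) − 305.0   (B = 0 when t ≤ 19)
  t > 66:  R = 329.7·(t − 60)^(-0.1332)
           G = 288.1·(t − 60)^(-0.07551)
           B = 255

At 13595 K (t = 135.95):
  R = 329.7·(135.95 − 60)^(-0.1332) = 329.7·75.95^(-0.1332) = 329.7·0.56171 = 185.196.
At 6303 K (t = 63.03):
  R = 255 by definition for t ≤ 66.
Gain = 255.000 / 185.196 = 1.3769 → 1.377.

1.377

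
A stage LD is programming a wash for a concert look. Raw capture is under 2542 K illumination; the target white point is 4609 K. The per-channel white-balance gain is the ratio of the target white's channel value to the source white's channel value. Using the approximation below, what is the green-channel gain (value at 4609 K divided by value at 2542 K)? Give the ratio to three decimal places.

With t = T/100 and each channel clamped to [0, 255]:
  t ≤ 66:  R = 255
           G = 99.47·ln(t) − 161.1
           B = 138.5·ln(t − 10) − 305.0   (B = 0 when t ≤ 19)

At 2542 K (t = 25.42):
  G = 99.47·ln 25.42 − 161.1 = 99.47·3.2355 − 161.1 = 160.739.
At 4609 K (t = 46.09):
  G = 99.47·ln 46.09 − 161.1 = 99.47·3.8306 − 161.1 = 219.929.
Gain = 219.929 / 160.739 = 1.3682 → 1.368.

1.368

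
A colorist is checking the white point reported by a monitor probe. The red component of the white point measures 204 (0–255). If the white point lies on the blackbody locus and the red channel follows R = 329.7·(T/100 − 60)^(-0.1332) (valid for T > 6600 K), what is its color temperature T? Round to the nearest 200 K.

(t − 60)^(-0.1332) = 204/329.7 = 0.61874.
t − 60 = 0.61874^(1/-0.1332) = 0.61874^(-7.508) = 36.748, so t = 96.748.
T = 100·t = 9675 K → 9600 K to the nearest 200 K.

9600 K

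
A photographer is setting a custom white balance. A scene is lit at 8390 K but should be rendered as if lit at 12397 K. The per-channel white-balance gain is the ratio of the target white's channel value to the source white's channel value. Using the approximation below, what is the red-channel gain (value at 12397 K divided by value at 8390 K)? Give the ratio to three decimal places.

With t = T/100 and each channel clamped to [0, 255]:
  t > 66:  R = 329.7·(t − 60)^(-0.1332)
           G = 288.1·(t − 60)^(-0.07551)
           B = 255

At 8390 K (t = 83.9):
  R = 329.7·(83.9 − 60)^(-0.1332) = 329.7·23.9^(-0.1332) = 329.7·0.65524 = 216.031.
At 12397 K (t = 123.97):
  R = 329.7·(123.97 − 60)^(-0.1332) = 329.7·63.97^(-0.1332) = 329.7·0.57470 = 189.480.
Gain = 189.480 / 216.031 = 0.8771 → 0.877.

0.877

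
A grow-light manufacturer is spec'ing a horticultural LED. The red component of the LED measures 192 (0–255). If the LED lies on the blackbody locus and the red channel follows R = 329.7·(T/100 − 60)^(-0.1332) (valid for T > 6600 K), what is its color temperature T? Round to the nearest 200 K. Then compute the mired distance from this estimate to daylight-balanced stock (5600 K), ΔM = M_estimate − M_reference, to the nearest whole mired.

(t − 60)^(-0.1332) = 192/329.7 = 0.58235.
t − 60 = 0.58235^(1/-0.1332) = 0.58235^(-7.508) = 57.929, so t = 117.929.
T = 100·t = 11793 K → 11800 K to the nearest 200 K.
M_estimate = 10⁶/11800 = 84.75; M_reference = 10⁶/5600 = 178.57.
ΔM = 84.75 − 178.57 = -93.83 → -94 mireds.

-94 mireds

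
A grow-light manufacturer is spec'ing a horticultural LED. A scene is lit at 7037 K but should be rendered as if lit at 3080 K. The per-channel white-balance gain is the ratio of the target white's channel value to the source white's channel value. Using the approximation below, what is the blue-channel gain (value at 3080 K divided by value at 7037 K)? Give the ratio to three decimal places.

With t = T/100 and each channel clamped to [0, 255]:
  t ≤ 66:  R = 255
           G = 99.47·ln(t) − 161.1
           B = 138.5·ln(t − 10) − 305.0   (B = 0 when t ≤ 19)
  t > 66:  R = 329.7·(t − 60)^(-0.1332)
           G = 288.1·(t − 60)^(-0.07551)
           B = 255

0.452

At 7037 K (t = 70.37):
  B = 255 by definition for t > 66.
At 3080 K (t = 30.8):
  B = 138.5·ln(30.8 − 10) − 305.0 = 138.5·ln 20.8 − 305.0 = 138.5·3.0350 − 305.0 = 115.341.
Gain = 115.341 / 255.000 = 0.4523 → 0.452.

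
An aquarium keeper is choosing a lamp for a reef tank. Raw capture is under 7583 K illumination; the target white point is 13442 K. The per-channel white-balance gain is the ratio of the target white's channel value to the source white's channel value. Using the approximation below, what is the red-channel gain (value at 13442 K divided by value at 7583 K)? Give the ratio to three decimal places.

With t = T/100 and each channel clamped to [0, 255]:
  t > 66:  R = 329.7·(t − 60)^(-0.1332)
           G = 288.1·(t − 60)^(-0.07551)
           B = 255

0.814

At 7583 K (t = 75.83):
  R = 329.7·(75.83 − 60)^(-0.1332) = 329.7·15.83^(-0.1332) = 329.7·0.69220 = 228.217.
At 13442 K (t = 134.42):
  R = 329.7·(134.42 − 60)^(-0.1332) = 329.7·74.42^(-0.1332) = 329.7·0.56324 = 185.699.
Gain = 185.699 / 228.217 = 0.8137 → 0.814.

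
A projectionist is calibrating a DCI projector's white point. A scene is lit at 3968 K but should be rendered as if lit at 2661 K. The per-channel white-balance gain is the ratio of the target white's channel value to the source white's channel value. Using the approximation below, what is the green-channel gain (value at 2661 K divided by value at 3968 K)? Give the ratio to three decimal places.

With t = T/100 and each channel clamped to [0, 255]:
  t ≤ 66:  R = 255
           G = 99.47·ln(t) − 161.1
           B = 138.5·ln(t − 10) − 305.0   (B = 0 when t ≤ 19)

0.806

At 3968 K (t = 39.68):
  G = 99.47·ln 39.68 − 161.1 = 99.47·3.6808 − 161.1 = 205.034.
At 2661 K (t = 26.61):
  G = 99.47·ln 26.61 − 161.1 = 99.47·3.2813 − 161.1 = 165.290.
Gain = 165.290 / 205.034 = 0.8062 → 0.806.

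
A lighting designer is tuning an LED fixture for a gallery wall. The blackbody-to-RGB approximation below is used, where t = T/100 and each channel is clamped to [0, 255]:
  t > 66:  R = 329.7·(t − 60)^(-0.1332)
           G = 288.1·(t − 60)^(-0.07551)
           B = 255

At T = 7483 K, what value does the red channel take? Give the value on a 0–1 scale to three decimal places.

t = 7483/100 = 74.83; the t > 66 branch applies.
R = 329.7·(74.83 − 60)^(-0.1332) = 329.7·14.83^(-0.1332) = 329.7·0.69824 = 230.209.
On a 0–1 scale: 230.209/255 = 0.9028 → 0.903.

0.903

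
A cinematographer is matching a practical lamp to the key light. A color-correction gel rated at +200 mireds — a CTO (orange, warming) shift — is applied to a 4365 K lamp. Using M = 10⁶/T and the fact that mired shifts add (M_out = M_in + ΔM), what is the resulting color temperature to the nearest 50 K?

2350 K

M_in = 10⁶/4365 = 229.10 mireds.
M_out = 229.10 + (+200) = 429.10 mireds.
T_out = 10⁶/429.10 = 2330.5 K → 2350 K.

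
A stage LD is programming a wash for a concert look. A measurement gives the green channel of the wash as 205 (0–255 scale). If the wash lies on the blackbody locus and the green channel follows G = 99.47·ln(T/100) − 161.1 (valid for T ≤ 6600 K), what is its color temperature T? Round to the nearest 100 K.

4000 K

ln t = (205 + 161.1) / 99.47 = 3.6805.
t = e^3.6805 = 39.666.
T = 100·t = 3967 K → 4000 K to the nearest 100 K.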